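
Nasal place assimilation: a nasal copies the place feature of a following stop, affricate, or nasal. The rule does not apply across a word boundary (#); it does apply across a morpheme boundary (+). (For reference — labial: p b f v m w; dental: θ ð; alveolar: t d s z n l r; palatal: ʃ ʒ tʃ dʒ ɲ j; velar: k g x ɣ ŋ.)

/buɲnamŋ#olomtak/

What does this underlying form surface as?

/ɲ/ before /n/ (alveolar) → [n]
/m/ before /ŋ/ (velar) → [ŋ]
/m/ before /t/ (alveolar) → [n]

[bunnaŋŋ#olontak]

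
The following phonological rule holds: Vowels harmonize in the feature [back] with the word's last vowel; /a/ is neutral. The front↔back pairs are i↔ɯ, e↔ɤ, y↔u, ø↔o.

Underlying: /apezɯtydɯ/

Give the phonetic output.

[apɤzɯtudɯ]

/e/ harmonizes with /ɯ/ ([+back]) → [ɤ]
/y/ harmonizes with /ɯ/ ([+back]) → [u]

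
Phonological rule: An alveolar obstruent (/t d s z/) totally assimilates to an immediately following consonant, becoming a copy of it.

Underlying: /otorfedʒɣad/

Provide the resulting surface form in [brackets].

[otorfedʒɣad]

no segment meets the rule's conditions; no change.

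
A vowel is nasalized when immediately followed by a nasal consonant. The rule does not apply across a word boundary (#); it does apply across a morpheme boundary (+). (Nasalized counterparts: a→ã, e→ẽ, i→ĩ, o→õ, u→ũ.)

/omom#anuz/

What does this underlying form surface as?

/o/ before nasal /m/ → [õ]
/o/ before nasal /m/ → [õ]
/a/ before nasal /n/ → [ã]

[õmõm#ãnuz]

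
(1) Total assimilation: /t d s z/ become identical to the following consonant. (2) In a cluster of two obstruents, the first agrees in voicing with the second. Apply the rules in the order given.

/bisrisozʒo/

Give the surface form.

Rule 1: /s/ before /r/ → [r] (total assimilation)
Rule 1: /z/ before /ʒ/ → [ʒ] (total assimilation)
After rule 1: birrisoʒʒo
Rule 2: no segment meets the rule's conditions; no change.

[birrisoʒʒo]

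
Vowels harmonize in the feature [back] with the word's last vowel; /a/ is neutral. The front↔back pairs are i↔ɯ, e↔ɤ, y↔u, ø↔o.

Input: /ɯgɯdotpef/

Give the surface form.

/ɯ/ harmonizes with /e/ ([-back]) → [i]
/ɯ/ harmonizes with /e/ ([-back]) → [i]
/o/ harmonizes with /e/ ([-back]) → [ø]

[igidøtpef]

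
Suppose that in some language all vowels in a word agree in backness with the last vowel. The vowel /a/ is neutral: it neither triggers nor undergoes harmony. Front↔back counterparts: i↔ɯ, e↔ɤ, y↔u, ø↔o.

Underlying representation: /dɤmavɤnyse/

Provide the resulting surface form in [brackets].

[demavenyse]

/ɤ/ harmonizes with /e/ ([-back]) → [e]
/ɤ/ harmonizes with /e/ ([-back]) → [e]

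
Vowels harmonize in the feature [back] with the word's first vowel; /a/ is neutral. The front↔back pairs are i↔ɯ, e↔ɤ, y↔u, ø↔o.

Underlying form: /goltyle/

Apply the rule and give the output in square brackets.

/y/ harmonizes with /o/ ([+back]) → [u]
/e/ harmonizes with /o/ ([+back]) → [ɤ]

[goltulɤ]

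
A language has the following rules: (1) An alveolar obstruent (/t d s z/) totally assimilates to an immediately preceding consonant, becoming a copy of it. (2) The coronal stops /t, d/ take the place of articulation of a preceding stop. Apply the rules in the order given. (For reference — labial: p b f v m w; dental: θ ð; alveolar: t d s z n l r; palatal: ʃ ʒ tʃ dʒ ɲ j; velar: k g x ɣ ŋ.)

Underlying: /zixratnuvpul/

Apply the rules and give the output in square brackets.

Rule 1: no segment meets the rule's conditions; no change.
After rule 1: zixratnuvpul
Rule 2: no segment meets the rule's conditions; no change.

[zixratnuvpul]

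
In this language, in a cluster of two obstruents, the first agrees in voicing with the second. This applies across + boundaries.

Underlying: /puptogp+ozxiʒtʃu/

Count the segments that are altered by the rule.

3

/g/ before /p/ (voiceless) → [k]
/z/ before /x/ (voiceless) → [s]
/ʒ/ before /tʃ/ (voiceless) → [ʃ]
3 segments change.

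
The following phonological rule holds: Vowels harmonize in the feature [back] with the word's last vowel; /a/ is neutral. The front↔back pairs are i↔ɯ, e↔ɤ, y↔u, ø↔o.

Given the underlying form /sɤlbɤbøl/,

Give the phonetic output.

[selbebøl]

/ɤ/ harmonizes with /ø/ ([-back]) → [e]
/ɤ/ harmonizes with /ø/ ([-back]) → [e]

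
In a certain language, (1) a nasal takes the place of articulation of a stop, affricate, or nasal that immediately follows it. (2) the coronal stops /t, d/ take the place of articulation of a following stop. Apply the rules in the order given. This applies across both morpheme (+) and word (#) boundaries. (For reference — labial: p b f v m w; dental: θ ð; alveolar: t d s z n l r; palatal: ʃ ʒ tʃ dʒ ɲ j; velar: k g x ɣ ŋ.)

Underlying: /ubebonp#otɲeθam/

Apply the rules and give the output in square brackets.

Rule 1: /n/ before /p/ (labial) → [m]
After rule 1: ubebomp#otɲeθam
Rule 2: no segment meets the rule's conditions; no change.

[ubebomp#otɲeθam]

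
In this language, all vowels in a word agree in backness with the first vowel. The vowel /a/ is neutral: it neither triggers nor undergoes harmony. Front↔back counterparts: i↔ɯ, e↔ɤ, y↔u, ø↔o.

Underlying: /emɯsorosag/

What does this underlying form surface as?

[emisørøsag]

/ɯ/ harmonizes with /e/ ([-back]) → [i]
/o/ harmonizes with /e/ ([-back]) → [ø]
/o/ harmonizes with /e/ ([-back]) → [ø]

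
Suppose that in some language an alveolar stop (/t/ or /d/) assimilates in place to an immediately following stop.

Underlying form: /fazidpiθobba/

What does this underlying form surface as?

[fazibpiθobba]

/d/ before /p/ (labial) → [b]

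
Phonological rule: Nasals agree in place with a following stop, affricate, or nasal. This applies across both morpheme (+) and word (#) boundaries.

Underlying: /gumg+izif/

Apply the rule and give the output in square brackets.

[guŋg+izif]

/m/ before /g/ (velar) → [ŋ]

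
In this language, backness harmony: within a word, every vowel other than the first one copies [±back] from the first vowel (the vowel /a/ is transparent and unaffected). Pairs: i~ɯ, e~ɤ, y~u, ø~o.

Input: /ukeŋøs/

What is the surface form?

[ukɤŋos]

/e/ harmonizes with /u/ ([+back]) → [ɤ]
/ø/ harmonizes with /u/ ([+back]) → [o]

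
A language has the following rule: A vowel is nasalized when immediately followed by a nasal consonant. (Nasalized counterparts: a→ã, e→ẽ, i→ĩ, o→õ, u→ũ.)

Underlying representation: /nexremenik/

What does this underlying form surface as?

[nexrẽmẽnik]

/e/ before nasal /m/ → [ẽ]
/e/ before nasal /n/ → [ẽ]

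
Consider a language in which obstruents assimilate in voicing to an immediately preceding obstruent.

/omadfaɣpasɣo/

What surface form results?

/f/ after /d/ (voiced) → [v]
/p/ after /ɣ/ (voiced) → [b]
/ɣ/ after /s/ (voiceless) → [x]

[omadvaɣbasxo]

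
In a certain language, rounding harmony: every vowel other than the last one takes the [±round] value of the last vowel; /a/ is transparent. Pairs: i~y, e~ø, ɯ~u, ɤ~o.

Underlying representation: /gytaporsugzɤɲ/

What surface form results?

[gitapɤrsɯgzɤɲ]

/y/ harmonizes with /ɤ/ ([-round]) → [i]
/o/ harmonizes with /ɤ/ ([-round]) → [ɤ]
/u/ harmonizes with /ɤ/ ([-round]) → [ɯ]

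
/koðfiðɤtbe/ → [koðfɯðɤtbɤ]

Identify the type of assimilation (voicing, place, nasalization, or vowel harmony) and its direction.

/i/→[ɯ] /e/→[ɤ].
Vowels agree with the first vowel, so the harmony is progressive.

vowel harmony, progressive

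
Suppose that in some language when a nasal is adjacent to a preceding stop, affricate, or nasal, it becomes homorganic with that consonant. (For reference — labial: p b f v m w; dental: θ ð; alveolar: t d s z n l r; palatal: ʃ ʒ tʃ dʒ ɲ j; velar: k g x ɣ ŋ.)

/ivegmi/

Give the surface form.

[ivegŋi]

/m/ after /g/ (velar) → [ŋ]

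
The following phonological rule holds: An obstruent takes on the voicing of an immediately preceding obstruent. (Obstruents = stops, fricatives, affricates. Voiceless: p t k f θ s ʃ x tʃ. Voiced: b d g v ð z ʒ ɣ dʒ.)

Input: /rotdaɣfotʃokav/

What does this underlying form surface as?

[rottaɣvotʃokav]

/d/ after /t/ (voiceless) → [t]
/f/ after /ɣ/ (voiced) → [v]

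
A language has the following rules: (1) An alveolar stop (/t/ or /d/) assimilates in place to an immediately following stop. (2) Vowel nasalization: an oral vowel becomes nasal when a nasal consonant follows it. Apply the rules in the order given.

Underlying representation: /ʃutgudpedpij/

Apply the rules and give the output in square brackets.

[ʃukgubpebpij]

Rule 1: /t/ before /g/ (velar) → [k]
Rule 1: /d/ before /p/ (labial) → [b]
Rule 1: /d/ before /p/ (labial) → [b]
After rule 1: ʃukgubpebpij
Rule 2: no segment meets the rule's conditions; no change.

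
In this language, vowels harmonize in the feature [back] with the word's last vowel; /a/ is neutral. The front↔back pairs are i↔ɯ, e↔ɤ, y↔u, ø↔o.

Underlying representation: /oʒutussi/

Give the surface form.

[øʒytyssi]

/o/ harmonizes with /i/ ([-back]) → [ø]
/u/ harmonizes with /i/ ([-back]) → [y]
/u/ harmonizes with /i/ ([-back]) → [y]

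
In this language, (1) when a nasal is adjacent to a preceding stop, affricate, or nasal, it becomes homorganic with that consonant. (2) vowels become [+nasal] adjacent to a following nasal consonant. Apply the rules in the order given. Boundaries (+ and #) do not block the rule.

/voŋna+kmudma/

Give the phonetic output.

[võŋŋa+kŋudna]

Rule 1: /n/ after /ŋ/ (velar) → [ŋ]
Rule 1: /m/ after /k/ (velar) → [ŋ]
Rule 1: /m/ after /d/ (alveolar) → [n]
After rule 1: voŋŋa+kŋudna
Rule 2: /o/ before nasal /ŋ/ → [õ]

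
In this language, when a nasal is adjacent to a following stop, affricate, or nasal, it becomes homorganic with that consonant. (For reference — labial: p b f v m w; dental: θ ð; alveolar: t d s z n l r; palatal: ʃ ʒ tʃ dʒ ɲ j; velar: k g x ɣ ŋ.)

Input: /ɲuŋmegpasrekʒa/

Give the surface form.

[ɲummegpasrekʒa]

/ŋ/ before /m/ (labial) → [m]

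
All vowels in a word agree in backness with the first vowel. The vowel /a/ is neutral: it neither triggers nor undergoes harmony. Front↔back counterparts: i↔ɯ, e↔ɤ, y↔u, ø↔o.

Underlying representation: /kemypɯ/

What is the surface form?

/ɯ/ harmonizes with /e/ ([-back]) → [i]

[kemypi]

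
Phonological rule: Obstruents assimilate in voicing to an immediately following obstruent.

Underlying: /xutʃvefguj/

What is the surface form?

[xudʒvevguj]

/tʃ/ before /v/ (voiced) → [dʒ]
/f/ before /g/ (voiced) → [v]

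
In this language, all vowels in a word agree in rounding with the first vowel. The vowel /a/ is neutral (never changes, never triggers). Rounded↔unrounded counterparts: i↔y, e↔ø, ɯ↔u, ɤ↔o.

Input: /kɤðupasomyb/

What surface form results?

[kɤðɯpasɤmib]

/u/ harmonizes with /ɤ/ ([-round]) → [ɯ]
/o/ harmonizes with /ɤ/ ([-round]) → [ɤ]
/y/ harmonizes with /ɤ/ ([-round]) → [i]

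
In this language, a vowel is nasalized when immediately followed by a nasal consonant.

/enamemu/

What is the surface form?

[ẽnãmẽmu]

/e/ before nasal /n/ → [ẽ]
/a/ before nasal /m/ → [ã]
/e/ before nasal /m/ → [ẽ]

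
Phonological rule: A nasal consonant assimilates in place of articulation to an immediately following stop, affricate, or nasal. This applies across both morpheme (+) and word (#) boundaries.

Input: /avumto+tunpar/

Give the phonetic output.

[avunto+tumpar]

/m/ before /t/ (alveolar) → [n]
/n/ before /p/ (labial) → [m]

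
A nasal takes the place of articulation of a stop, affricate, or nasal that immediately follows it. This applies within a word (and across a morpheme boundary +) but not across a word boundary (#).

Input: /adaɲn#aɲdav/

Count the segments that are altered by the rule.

2

/ɲ/ before /n/ (alveolar) → [n]
/ɲ/ before /d/ (alveolar) → [n]
2 segments change.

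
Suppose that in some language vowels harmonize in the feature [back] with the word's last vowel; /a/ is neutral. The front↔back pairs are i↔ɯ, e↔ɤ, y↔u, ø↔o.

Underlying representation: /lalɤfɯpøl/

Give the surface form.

/ɤ/ harmonizes with /ø/ ([-back]) → [e]
/ɯ/ harmonizes with /ø/ ([-back]) → [i]

[lalefipøl]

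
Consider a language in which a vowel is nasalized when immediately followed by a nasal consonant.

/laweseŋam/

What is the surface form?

/e/ before nasal /ŋ/ → [ẽ]
/a/ before nasal /m/ → [ã]

[lawesẽŋãm]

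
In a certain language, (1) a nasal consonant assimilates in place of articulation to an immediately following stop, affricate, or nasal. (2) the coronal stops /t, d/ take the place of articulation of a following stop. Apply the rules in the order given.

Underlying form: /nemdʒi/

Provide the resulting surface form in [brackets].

Rule 1: /m/ before /dʒ/ (palatal) → [ɲ]
After rule 1: neɲdʒi
Rule 2: no segment meets the rule's conditions; no change.

[neɲdʒi]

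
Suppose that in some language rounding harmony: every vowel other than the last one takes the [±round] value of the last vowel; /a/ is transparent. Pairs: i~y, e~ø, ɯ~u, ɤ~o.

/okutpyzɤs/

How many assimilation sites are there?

/o/ harmonizes with /ɤ/ ([-round]) → [ɤ]
/u/ harmonizes with /ɤ/ ([-round]) → [ɯ]
/y/ harmonizes with /ɤ/ ([-round]) → [i]
3 segments change.

3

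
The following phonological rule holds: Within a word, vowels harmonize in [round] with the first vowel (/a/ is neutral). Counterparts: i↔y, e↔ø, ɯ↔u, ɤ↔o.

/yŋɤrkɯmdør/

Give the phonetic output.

[yŋorkumdør]

/ɤ/ harmonizes with /y/ ([+round]) → [o]
/ɯ/ harmonizes with /y/ ([+round]) → [u]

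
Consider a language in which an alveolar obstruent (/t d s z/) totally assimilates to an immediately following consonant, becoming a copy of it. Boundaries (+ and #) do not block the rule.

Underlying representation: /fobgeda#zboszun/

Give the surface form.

/z/ before /b/ → [b] (total assimilation)
/s/ before /z/ → [z] (total assimilation)

[fobgeda#bbozzun]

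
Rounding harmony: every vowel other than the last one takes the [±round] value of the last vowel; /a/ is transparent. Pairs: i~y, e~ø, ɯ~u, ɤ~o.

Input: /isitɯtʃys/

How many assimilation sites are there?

/i/ harmonizes with /y/ ([+round]) → [y]
/i/ harmonizes with /y/ ([+round]) → [y]
/ɯ/ harmonizes with /y/ ([+round]) → [u]
3 segments change.

3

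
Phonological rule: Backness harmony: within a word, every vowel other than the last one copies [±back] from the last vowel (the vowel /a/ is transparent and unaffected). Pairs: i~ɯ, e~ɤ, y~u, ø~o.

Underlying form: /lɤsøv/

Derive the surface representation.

[lesøv]

/ɤ/ harmonizes with /ø/ ([-back]) → [e]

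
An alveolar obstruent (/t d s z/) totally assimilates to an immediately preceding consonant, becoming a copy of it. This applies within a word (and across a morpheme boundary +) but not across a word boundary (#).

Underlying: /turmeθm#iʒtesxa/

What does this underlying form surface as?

/t/ after /ʒ/ → [ʒ] (total assimilation)

[turmeθm#iʒʒesxa]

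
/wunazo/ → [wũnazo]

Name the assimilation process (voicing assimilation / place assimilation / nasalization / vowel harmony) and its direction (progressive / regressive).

/u/→[ũ].
Each target copies a feature from the following segment, so the direction is regressive.

nasalization, regressive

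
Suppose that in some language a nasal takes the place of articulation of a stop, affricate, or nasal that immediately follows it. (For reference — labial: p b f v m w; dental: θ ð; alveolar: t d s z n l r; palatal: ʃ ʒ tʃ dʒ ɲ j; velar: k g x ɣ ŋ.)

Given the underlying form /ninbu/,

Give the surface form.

[nimbu]

/n/ before /b/ (labial) → [m]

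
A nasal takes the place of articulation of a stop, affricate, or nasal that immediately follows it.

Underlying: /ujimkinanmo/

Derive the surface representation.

/m/ before /k/ (velar) → [ŋ]
/n/ before /m/ (labial) → [m]

[ujiŋkinammo]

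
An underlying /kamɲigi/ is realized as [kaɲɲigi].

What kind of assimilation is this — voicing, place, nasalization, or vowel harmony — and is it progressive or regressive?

place assimilation, regressive

/m/→[ɲ].
Each target copies a feature from the following segment, so the direction is regressive.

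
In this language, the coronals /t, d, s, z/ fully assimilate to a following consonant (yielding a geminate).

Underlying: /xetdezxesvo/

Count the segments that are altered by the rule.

/t/ before /d/ → [d] (total assimilation)
/z/ before /x/ → [x] (total assimilation)
/s/ before /v/ → [v] (total assimilation)
3 segments change.

3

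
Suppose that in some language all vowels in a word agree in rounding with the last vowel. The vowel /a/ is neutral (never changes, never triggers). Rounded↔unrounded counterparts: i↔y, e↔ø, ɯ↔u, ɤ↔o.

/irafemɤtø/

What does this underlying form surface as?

/i/ harmonizes with /ø/ ([+round]) → [y]
/e/ harmonizes with /ø/ ([+round]) → [ø]
/ɤ/ harmonizes with /ø/ ([+round]) → [o]

[yrafømotø]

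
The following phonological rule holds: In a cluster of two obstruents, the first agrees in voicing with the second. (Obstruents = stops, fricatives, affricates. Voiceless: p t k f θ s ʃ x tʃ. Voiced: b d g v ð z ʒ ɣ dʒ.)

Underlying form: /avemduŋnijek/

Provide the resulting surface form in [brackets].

no segment meets the rule's conditions; no change.

[avemduŋnijek]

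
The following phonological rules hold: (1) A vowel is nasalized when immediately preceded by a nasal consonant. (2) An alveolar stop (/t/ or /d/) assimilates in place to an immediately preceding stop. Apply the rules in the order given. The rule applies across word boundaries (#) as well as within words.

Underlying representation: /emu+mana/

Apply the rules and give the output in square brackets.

[emũ+mãnã]

Rule 1: /u/ after nasal /m/ → [ũ]
Rule 1: /a/ after nasal /m/ → [ã]
Rule 1: /a/ after nasal /n/ → [ã]
After rule 1: emũ+mãnã
Rule 2: no segment meets the rule's conditions; no change.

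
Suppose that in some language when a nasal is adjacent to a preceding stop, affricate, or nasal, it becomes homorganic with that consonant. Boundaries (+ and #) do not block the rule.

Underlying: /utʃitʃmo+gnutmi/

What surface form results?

[utʃitʃɲo+gŋutni]

/m/ after /tʃ/ (palatal) → [ɲ]
/n/ after /g/ (velar) → [ŋ]
/m/ after /t/ (alveolar) → [n]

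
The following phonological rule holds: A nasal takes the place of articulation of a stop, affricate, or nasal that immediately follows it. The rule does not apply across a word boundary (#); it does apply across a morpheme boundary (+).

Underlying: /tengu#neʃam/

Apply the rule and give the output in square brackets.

/n/ before /g/ (velar) → [ŋ]

[teŋgu#neʃam]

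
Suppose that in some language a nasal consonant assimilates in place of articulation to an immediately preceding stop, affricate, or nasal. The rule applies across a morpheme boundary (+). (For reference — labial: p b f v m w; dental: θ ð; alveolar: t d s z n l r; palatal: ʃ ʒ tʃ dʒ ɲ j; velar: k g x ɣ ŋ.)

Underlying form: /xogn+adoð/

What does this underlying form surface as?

/n/ after /g/ (velar) → [ŋ]

[xogŋ+adoð]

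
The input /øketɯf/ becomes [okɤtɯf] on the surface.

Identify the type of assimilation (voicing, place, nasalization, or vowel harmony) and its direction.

/ø/→[o] /e/→[ɤ].
Vowels agree with the last vowel, so the harmony is regressive.

vowel harmony, regressive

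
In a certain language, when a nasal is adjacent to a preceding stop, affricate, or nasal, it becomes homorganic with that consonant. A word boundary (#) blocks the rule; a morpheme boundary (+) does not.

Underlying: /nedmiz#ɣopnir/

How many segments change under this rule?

/m/ after /d/ (alveolar) → [n]
/n/ after /p/ (labial) → [m]
2 segments change.

2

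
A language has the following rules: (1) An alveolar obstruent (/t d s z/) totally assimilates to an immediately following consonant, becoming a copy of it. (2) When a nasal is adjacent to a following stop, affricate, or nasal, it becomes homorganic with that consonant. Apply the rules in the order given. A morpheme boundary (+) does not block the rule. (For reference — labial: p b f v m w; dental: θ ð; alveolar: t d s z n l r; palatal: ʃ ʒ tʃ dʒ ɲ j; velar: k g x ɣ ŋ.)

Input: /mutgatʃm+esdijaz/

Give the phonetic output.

Rule 1: /t/ before /g/ → [g] (total assimilation)
Rule 1: /s/ before /d/ → [d] (total assimilation)
After rule 1: muggatʃm+eddijaz
Rule 2: no segment meets the rule's conditions; no change.

[muggatʃm+eddijaz]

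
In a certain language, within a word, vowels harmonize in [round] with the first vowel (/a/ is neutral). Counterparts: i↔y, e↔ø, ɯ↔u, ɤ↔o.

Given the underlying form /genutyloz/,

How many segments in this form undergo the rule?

/u/ harmonizes with /e/ ([-round]) → [ɯ]
/y/ harmonizes with /e/ ([-round]) → [i]
/o/ harmonizes with /e/ ([-round]) → [ɤ]
3 segments change.

3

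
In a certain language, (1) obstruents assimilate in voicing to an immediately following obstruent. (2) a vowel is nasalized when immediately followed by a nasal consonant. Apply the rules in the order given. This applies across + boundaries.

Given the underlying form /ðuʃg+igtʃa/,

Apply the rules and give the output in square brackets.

[ðuʒg+iktʃa]

Rule 1: /ʃ/ before /g/ (voiced) → [ʒ]
Rule 1: /g/ before /tʃ/ (voiceless) → [k]
After rule 1: ðuʒg+iktʃa
Rule 2: no segment meets the rule's conditions; no change.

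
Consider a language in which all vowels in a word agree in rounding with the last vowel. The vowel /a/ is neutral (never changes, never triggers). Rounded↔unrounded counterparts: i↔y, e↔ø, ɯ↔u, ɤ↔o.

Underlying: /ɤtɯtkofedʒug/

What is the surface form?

[otutkofødʒug]

/ɤ/ harmonizes with /u/ ([+round]) → [o]
/ɯ/ harmonizes with /u/ ([+round]) → [u]
/e/ harmonizes with /u/ ([+round]) → [ø]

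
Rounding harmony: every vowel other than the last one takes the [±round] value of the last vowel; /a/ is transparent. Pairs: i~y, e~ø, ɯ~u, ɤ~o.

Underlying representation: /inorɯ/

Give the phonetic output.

/o/ harmonizes with /ɯ/ ([-round]) → [ɤ]

[inɤrɯ]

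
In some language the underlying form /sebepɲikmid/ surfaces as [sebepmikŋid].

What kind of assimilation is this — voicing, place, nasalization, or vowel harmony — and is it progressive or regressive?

/ɲ/→[m] /m/→[ŋ].
Each target copies a feature from the preceding segment, so the direction is progressive.

place assimilation, progressive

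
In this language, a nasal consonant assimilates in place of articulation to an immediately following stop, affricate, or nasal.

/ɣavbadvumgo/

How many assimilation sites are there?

/m/ before /g/ (velar) → [ŋ]
1 segment changes.

1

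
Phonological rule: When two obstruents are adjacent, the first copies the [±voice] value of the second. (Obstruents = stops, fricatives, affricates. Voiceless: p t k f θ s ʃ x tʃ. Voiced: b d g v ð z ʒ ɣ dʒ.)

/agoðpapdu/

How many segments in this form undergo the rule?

2

/ð/ before /p/ (voiceless) → [θ]
/p/ before /d/ (voiced) → [b]
2 segments change.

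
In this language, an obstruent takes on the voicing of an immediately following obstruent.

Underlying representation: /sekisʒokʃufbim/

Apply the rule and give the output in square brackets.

/s/ before /ʒ/ (voiced) → [z]
/f/ before /b/ (voiced) → [v]

[sekizʒokʃuvbim]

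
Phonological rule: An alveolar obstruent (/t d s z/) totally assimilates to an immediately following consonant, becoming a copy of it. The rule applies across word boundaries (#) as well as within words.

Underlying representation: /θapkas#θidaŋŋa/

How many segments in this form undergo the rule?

/s/ before /θ/ → [θ] (total assimilation)
1 segment changes.

1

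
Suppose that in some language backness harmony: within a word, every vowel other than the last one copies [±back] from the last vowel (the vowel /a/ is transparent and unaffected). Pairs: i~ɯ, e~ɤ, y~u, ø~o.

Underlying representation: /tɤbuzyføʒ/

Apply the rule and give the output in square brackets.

/ɤ/ harmonizes with /ø/ ([-back]) → [e]
/u/ harmonizes with /ø/ ([-back]) → [y]

[tebyzyføʒ]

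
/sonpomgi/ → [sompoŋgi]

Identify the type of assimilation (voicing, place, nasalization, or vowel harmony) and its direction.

/n/→[m] /m/→[ŋ].
Each target copies a feature from the following segment, so the direction is regressive.

place assimilation, regressive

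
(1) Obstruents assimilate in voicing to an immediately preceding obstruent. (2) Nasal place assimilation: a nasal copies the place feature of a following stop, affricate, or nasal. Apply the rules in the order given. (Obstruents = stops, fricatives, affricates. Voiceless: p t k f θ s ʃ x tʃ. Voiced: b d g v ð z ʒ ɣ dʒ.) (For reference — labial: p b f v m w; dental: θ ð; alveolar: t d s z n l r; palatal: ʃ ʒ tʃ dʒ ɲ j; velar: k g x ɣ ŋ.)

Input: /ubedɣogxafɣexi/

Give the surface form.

[ubedɣogɣafxexi]

Rule 1: /x/ after /g/ (voiced) → [ɣ]
Rule 1: /ɣ/ after /f/ (voiceless) → [x]
After rule 1: ubedɣogɣafxexi
Rule 2: no segment meets the rule's conditions; no change.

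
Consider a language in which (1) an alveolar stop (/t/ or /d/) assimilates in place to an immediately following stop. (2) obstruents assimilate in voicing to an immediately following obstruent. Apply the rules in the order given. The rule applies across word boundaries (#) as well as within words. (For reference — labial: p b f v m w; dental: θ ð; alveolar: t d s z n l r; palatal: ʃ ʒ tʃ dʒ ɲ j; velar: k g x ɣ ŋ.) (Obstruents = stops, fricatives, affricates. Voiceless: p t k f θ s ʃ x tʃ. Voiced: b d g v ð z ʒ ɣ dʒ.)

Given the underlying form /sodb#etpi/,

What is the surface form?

Rule 1: /d/ before /b/ (labial) → [b]
Rule 1: /t/ before /p/ (labial) → [p]
After rule 1: sobb#eppi
Rule 2: no segment meets the rule's conditions; no change.

[sobb#eppi]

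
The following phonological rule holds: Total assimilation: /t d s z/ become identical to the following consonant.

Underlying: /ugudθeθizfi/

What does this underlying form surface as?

[uguθθeθiffi]

/d/ before /θ/ → [θ] (total assimilation)
/z/ before /f/ → [f] (total assimilation)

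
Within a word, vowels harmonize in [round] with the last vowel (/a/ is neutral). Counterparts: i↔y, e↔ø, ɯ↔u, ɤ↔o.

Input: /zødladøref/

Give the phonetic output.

[zedladeref]

/ø/ harmonizes with /e/ ([-round]) → [e]
/ø/ harmonizes with /e/ ([-round]) → [e]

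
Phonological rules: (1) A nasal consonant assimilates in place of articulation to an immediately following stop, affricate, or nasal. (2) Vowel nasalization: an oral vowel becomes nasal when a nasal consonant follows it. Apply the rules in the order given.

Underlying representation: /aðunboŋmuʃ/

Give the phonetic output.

Rule 1: /n/ before /b/ (labial) → [m]
Rule 1: /ŋ/ before /m/ (labial) → [m]
After rule 1: aðumbommuʃ
Rule 2: /u/ before nasal /m/ → [ũ]
Rule 2: /o/ before nasal /m/ → [õ]

[aðũmbõmmuʃ]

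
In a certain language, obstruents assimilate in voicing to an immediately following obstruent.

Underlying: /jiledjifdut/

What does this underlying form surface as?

/f/ before /d/ (voiced) → [v]

[jiledjivdut]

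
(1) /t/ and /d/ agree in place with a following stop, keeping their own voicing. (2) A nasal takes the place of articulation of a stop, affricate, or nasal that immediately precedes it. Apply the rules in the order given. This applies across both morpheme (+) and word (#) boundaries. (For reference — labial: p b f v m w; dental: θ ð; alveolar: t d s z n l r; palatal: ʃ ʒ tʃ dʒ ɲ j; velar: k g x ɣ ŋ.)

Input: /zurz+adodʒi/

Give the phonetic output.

Rule 1: no segment meets the rule's conditions; no change.
After rule 1: zurz+adodʒi
Rule 2: no segment meets the rule's conditions; no change.

[zurz+adodʒi]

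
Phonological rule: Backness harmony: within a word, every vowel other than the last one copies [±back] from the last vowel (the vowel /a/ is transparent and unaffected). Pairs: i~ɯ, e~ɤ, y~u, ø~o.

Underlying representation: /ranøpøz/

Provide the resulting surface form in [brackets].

[ranøpøz]

no segment meets the rule's conditions; no change.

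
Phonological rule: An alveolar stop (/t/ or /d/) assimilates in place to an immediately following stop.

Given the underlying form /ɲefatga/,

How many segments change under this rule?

1

/t/ before /g/ (velar) → [k]
1 segment changes.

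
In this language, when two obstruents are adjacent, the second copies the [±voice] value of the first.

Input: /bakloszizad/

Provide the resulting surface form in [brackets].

[baklossizad]

/z/ after /s/ (voiceless) → [s]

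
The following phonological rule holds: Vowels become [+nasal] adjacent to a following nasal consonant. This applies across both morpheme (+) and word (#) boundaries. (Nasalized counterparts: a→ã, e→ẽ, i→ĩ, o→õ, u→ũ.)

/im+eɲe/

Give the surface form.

/i/ before nasal /m/ → [ĩ]
/e/ before nasal /ɲ/ → [ẽ]

[ĩm+ẽɲe]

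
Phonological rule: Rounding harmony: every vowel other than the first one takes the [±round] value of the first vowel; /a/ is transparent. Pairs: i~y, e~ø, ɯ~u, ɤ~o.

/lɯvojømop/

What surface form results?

/o/ harmonizes with /ɯ/ ([-round]) → [ɤ]
/ø/ harmonizes with /ɯ/ ([-round]) → [e]
/o/ harmonizes with /ɯ/ ([-round]) → [ɤ]

[lɯvɤjemɤp]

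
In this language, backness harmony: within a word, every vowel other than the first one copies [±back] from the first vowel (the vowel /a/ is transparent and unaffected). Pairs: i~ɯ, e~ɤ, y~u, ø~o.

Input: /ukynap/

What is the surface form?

/y/ harmonizes with /u/ ([+back]) → [u]

[ukunap]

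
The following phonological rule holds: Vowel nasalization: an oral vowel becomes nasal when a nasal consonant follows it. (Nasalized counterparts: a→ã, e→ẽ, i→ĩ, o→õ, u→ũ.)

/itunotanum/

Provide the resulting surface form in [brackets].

/u/ before nasal /n/ → [ũ]
/a/ before nasal /n/ → [ã]
/u/ before nasal /m/ → [ũ]

[itũnotãnũm]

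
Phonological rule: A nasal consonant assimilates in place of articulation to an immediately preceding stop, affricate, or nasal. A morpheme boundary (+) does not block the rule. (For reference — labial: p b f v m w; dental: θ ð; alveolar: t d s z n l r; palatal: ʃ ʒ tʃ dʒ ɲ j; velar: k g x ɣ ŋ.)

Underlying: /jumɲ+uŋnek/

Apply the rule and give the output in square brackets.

[jumm+uŋŋek]

/ɲ/ after /m/ (labial) → [m]
/n/ after /ŋ/ (velar) → [ŋ]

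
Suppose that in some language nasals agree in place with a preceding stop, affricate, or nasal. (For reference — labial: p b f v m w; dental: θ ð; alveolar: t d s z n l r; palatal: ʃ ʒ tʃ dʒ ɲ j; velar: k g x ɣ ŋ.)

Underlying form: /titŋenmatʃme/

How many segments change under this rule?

/ŋ/ after /t/ (alveolar) → [n]
/m/ after /n/ (alveolar) → [n]
/m/ after /tʃ/ (palatal) → [ɲ]
3 segments change.

3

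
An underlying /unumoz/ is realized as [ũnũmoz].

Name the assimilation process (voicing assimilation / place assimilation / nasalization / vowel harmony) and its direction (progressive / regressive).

nasalization, regressive

/u/→[ũ] /u/→[ũ].
Each target copies a feature from the following segment, so the direction is regressive.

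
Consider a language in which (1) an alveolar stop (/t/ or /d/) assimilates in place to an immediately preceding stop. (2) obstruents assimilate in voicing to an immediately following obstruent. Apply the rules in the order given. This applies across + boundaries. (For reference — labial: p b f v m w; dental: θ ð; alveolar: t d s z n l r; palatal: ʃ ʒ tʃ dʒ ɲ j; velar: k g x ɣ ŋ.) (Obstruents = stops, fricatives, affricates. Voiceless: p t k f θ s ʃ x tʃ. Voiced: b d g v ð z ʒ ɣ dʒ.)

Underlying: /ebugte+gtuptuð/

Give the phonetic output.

Rule 1: /t/ after /g/ (velar) → [k]
Rule 1: /t/ after /g/ (velar) → [k]
Rule 1: /t/ after /p/ (labial) → [p]
After rule 1: ebugke+gkuppuð
Rule 2: /g/ before /k/ (voiceless) → [k]
Rule 2: /g/ before /k/ (voiceless) → [k]

[ebukke+kkuppuð]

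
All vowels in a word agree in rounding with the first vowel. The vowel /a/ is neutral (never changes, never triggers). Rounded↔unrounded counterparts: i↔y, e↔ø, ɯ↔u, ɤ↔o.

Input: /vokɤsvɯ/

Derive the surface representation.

[vokosvu]

/ɤ/ harmonizes with /o/ ([+round]) → [o]
/ɯ/ harmonizes with /o/ ([+round]) → [u]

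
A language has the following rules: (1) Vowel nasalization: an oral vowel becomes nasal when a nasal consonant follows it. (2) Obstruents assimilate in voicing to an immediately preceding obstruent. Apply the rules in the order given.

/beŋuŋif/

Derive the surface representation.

Rule 1: /e/ before nasal /ŋ/ → [ẽ]
Rule 1: /u/ before nasal /ŋ/ → [ũ]
After rule 1: bẽŋũŋif
Rule 2: no segment meets the rule's conditions; no change.

[bẽŋũŋif]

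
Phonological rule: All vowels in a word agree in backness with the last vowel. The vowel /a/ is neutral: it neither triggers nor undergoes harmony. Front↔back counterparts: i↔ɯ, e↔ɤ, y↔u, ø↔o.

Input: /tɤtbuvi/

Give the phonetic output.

/ɤ/ harmonizes with /i/ ([-back]) → [e]
/u/ harmonizes with /i/ ([-back]) → [y]

[tetbyvi]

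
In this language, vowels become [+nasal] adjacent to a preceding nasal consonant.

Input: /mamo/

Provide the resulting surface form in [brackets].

[mãmõ]

/a/ after nasal /m/ → [ã]
/o/ after nasal /m/ → [õ]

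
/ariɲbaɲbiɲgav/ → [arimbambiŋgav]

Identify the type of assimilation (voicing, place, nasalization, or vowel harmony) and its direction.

place assimilation, regressive

/ɲ/→[m] /ɲ/→[m] /ɲ/→[ŋ].
Each target copies a feature from the following segment, so the direction is regressive.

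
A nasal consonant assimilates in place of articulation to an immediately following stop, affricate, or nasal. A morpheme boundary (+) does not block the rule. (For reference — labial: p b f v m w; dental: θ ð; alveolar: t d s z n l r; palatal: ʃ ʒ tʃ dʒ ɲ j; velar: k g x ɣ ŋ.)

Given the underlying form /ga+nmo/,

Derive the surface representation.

[ga+mmo]

/n/ before /m/ (labial) → [m]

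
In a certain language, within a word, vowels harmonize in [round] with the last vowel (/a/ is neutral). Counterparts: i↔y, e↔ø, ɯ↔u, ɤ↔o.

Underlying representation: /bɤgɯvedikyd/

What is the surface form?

/ɤ/ harmonizes with /y/ ([+round]) → [o]
/ɯ/ harmonizes with /y/ ([+round]) → [u]
/e/ harmonizes with /y/ ([+round]) → [ø]
/i/ harmonizes with /y/ ([+round]) → [y]

[boguvødykyd]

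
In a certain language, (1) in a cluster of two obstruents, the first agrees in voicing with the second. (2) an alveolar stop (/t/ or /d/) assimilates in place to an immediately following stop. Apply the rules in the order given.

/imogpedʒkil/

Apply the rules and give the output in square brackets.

[imokpetʃkil]

Rule 1: /g/ before /p/ (voiceless) → [k]
Rule 1: /dʒ/ before /k/ (voiceless) → [tʃ]
After rule 1: imokpetʃkil
Rule 2: no segment meets the rule's conditions; no change.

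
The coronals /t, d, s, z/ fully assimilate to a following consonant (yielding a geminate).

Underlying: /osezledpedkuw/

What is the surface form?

/z/ before /l/ → [l] (total assimilation)
/d/ before /p/ → [p] (total assimilation)
/d/ before /k/ → [k] (total assimilation)

[oselleppekkuw]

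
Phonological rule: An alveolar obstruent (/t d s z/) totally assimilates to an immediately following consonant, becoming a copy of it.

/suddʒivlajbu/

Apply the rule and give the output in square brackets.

/d/ before /dʒ/ → [dʒ] (total assimilation)

[sudʒdʒivlajbu]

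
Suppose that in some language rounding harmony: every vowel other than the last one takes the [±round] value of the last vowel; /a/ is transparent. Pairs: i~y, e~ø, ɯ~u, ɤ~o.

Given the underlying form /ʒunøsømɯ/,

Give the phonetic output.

/u/ harmonizes with /ɯ/ ([-round]) → [ɯ]
/ø/ harmonizes with /ɯ/ ([-round]) → [e]
/ø/ harmonizes with /ɯ/ ([-round]) → [e]

[ʒɯnesemɯ]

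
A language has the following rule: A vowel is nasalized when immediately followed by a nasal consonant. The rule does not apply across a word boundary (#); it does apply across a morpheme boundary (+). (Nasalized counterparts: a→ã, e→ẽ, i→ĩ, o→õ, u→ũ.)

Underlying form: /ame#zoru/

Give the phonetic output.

[ãme#zoru]

/a/ before nasal /m/ → [ã]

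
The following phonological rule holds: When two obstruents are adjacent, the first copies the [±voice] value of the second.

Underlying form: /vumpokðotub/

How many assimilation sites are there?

/k/ before /ð/ (voiced) → [g]
1 segment changes.

1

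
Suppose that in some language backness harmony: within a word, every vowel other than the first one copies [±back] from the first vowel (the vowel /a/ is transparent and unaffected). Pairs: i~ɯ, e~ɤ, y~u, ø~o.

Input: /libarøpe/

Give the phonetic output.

[libarøpe]

no segment meets the rule's conditions; no change.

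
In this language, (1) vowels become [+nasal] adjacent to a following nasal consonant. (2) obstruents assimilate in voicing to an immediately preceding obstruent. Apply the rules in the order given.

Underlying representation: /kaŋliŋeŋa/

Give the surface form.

[kãŋlĩŋẽŋa]

Rule 1: /a/ before nasal /ŋ/ → [ã]
Rule 1: /i/ before nasal /ŋ/ → [ĩ]
Rule 1: /e/ before nasal /ŋ/ → [ẽ]
After rule 1: kãŋlĩŋẽŋa
Rule 2: no segment meets the rule's conditions; no change.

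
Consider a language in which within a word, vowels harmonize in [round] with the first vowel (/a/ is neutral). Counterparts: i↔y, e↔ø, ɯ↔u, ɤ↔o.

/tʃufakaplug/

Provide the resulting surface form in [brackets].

no segment meets the rule's conditions; no change.

[tʃufakaplug]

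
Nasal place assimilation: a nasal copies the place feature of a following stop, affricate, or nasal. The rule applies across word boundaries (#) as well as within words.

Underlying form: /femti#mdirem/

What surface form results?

/m/ before /t/ (alveolar) → [n]
/m/ before /d/ (alveolar) → [n]

[fenti#ndirem]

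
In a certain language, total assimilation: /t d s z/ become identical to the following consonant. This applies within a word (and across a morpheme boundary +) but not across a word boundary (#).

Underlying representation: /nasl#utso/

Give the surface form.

[nall#usso]

/s/ before /l/ → [l] (total assimilation)
/t/ before /s/ → [s] (total assimilation)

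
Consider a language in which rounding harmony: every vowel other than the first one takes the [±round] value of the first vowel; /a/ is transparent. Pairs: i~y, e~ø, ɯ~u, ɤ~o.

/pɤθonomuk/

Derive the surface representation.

/o/ harmonizes with /ɤ/ ([-round]) → [ɤ]
/o/ harmonizes with /ɤ/ ([-round]) → [ɤ]
/u/ harmonizes with /ɤ/ ([-round]) → [ɯ]

[pɤθɤnɤmɯk]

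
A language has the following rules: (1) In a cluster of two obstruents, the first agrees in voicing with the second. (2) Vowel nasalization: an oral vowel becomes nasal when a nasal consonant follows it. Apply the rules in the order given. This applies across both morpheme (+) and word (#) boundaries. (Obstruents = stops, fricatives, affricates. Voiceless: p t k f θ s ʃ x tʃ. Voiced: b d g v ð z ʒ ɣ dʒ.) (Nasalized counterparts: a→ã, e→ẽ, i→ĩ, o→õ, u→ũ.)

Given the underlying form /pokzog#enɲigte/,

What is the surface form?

Rule 1: /k/ before /z/ (voiced) → [g]
Rule 1: /g/ before /t/ (voiceless) → [k]
After rule 1: pogzog#enɲikte
Rule 2: /e/ before nasal /n/ → [ẽ]

[pogzog#ẽnɲikte]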